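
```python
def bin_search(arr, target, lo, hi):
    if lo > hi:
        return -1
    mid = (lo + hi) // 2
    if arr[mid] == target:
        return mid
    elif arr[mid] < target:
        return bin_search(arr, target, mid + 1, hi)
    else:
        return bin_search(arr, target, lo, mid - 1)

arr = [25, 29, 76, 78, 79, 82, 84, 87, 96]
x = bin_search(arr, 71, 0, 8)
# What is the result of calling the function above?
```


bin_search(arr, 71, 0, 8)
lo=0, hi=8, mid=4, arr[mid]=79
79 > 71, search left half
lo=0, hi=3, mid=1, arr[mid]=29
29 < 71, search right half
lo=2, hi=3, mid=2, arr[mid]=76
76 > 71, search left half
lo > hi, target not found, return -1
= -1


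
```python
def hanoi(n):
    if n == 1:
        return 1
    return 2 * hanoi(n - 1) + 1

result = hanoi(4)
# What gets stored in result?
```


hanoi(4)
= 2 * hanoi(3) + 1
= 2 * (2 * hanoi(2) + 1) + 1
= 2 * (2 * (2 * hanoi(1) + 1) + 1) + 1
Now compute bottom-up:
hanoi(1) = 1
hanoi(2) = 2 * 1 + 1 = 3
hanoi(3) = 2 * 3 + 1 = 7
hanoi(4) = 2 * 7 + 1 = 15
= 15


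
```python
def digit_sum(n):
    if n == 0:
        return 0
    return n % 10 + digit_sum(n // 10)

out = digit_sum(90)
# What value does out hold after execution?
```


digit_sum(90)
= 0 + digit_sum(9)
= 0 + 9 + digit_sum(0)
= 0 + 9 + 0
= 9


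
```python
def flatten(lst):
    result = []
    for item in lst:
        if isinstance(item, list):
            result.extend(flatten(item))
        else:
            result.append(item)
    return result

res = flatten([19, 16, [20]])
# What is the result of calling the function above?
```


flatten([19, 16, [20]])
Processing each element:
  19 is not a list -> append 19
  16 is not a list -> append 16
  [20] is a list -> flatten recursively -> [20]
= [19, 16, 20]


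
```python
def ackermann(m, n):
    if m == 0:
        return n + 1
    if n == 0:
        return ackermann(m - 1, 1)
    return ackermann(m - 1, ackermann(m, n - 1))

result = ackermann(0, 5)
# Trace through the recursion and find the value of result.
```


ackermann(0, 5)
m == 0: return 5 + 1 = 6
= 6


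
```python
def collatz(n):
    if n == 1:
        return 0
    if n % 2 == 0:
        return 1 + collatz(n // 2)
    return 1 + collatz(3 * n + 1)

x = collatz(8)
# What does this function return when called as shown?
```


collatz(8)
8 is even -> collatz(4)
4 is even -> collatz(2)
2 is even -> collatz(1)
Reached 1 after 3 steps
= 3


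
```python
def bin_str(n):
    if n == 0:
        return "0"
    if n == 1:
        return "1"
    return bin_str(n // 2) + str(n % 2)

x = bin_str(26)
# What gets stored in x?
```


bin_str(26)
= bin_str(13) + "0"
= bin_str(6) + "1" + "0"
= bin_str(3) + "0" + "1" + "0"
= bin_str(1) + "1" + "0" + "1" + "0"
= "1" + "1" + "0" + "1" + "0"
= "11010"


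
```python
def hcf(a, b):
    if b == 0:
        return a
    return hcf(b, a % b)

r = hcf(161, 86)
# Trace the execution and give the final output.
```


hcf(161, 86)
= hcf(86, 161 % 86) = hcf(86, 75)
= hcf(75, 86 % 75) = hcf(75, 11)
= hcf(11, 75 % 11) = hcf(11, 9)
= hcf(9, 11 % 9) = hcf(9, 2)
= hcf(2, 9 % 2) = hcf(2, 1)
= hcf(1, 2 % 1) = hcf(1, 0)
b == 0, return a = 1


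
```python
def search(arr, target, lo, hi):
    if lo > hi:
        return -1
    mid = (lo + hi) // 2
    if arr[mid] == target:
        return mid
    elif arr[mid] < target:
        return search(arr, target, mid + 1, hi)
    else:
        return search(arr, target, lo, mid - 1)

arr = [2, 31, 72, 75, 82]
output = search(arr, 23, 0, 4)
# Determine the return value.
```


search(arr, 23, 0, 4)
lo=0, hi=4, mid=2, arr[mid]=72
72 > 23, search left half
lo=0, hi=1, mid=0, arr[mid]=2
2 < 23, search right half
lo=1, hi=1, mid=1, arr[mid]=31
31 > 23, search left half
lo > hi, target not found, return -1
= -1


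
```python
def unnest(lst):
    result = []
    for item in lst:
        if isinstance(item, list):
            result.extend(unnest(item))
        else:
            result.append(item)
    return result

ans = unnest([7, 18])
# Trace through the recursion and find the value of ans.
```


unnest([7, 18])
Processing each element:
  7 is not a list -> append 7
  18 is not a list -> append 18
= [7, 18]


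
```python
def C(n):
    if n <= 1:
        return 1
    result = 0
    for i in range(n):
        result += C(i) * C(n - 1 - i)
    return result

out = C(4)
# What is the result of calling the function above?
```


C(4)
= sum of C(i) * C(4-1-i) for i in 0..3
First compute sub-values bottom-up:
  C(0) = 1, C(1) = 1
  C(2) = 1*1 + 1*1 = 2
  C(3) = 1*2 + 1*1 + 2*1 = 5
Now C(4):
  C(0)*C(3) = 1*5 = 5
  C(1)*C(2) = 1*2 = 2
  C(2)*C(1) = 2*1 = 2
  C(3)*C(0) = 5*1 = 5
= 5 + 2 + 2 + 5
= 14


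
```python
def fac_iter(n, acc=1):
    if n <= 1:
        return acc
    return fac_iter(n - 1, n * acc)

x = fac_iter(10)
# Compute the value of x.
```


fac_iter(10, 1)
= fac_iter(9, 10 * 1) = fac_iter(9, 10)
= fac_iter(8, 9 * 10) = fac_iter(8, 90)
= fac_iter(7, 8 * 90) = fac_iter(7, 720)
= fac_iter(6, 7 * 720) = fac_iter(6, 5040)
= fac_iter(5, 6 * 5040) = fac_iter(5, 30240)
= fac_iter(4, 5 * 30240) = fac_iter(4, 151200)
= fac_iter(3, 4 * 151200) = fac_iter(3, 604800)
= fac_iter(2, 3 * 604800) = fac_iter(2, 1814400)
= fac_iter(1, 2 * 1814400) = fac_iter(1, 3628800)
n <= 1, return acc = 3628800


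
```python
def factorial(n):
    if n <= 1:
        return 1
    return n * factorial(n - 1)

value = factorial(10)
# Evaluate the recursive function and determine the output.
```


factorial(10)
= 10 * factorial(9)
= 10 * 9 * factorial(8)
= 10 * 9 * 8 * factorial(7)
= 10 * 9 * 8 * 7 * factorial(6)
= 10 * 9 * 8 * 7 * 6 * factorial(5)
= 10 * 9 * 8 * 7 * 6 * 5 * factorial(4)
= 10 * 9 * 8 * 7 * 6 * 5 * 4 * factorial(3)
= 10 * 9 * 8 * 7 * 6 * 5 * 4 * 3 * factorial(2)
= 10 * 9 * 8 * 7 * 6 * 5 * 4 * 3 * 2 * factorial(1)
= 10 * 9 * 8 * 7 * 6 * 5 * 4 * 3 * 2 * 1
= 3628800


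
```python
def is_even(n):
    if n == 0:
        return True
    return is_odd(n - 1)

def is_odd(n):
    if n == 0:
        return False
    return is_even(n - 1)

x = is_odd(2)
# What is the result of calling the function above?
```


is_odd(2)
= is_even(1)
= is_odd(0)
n == 0: return False
= False


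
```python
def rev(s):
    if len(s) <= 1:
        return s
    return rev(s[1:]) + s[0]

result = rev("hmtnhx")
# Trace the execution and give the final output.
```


rev("hmtnhx")
= rev("mtnhx") + "h"
= rev("tnhx") + "m" + "h"
= rev("nhx") + "t" + "m" + "h"
= rev("hx") + "n" + "t" + "m" + "h"
= rev("x") + "h" + "n" + "t" + "m" + "h"
= "x" + "h" + "n" + "t" + "m" + "h"
= "xhntmh"


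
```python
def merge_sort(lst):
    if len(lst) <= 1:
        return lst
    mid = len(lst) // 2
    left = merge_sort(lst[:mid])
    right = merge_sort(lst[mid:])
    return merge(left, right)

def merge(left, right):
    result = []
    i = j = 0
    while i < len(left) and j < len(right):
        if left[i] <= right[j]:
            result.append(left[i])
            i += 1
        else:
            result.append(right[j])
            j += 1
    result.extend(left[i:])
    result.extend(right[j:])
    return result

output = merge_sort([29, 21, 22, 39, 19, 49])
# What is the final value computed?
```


merge_sort([29, 21, 22, 39, 19, 49])
Split into [29, 21, 22] and [39, 19, 49]
Left sorted: [21, 22, 29]
Right sorted: [19, 39, 49]
Merge [21, 22, 29] and [19, 39, 49]
= [19, 21, 22, 29, 39, 49]


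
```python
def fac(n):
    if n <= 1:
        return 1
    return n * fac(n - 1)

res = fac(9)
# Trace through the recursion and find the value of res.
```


fac(9)
= 9 * fac(8)
= 9 * 8 * fac(7)
= 9 * 8 * 7 * fac(6)
= 9 * 8 * 7 * 6 * fac(5)
= 9 * 8 * 7 * 6 * 5 * fac(4)
= 9 * 8 * 7 * 6 * 5 * 4 * fac(3)
= 9 * 8 * 7 * 6 * 5 * 4 * 3 * fac(2)
= 9 * 8 * 7 * 6 * 5 * 4 * 3 * 2 * fac(1)
= 9 * 8 * 7 * 6 * 5 * 4 * 3 * 2 * 1
= 362880


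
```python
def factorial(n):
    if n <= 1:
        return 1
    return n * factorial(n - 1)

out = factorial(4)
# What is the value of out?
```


factorial(4)
= 4 * factorial(3)
= 4 * 3 * factorial(2)
= 4 * 3 * 2 * factorial(1)
= 4 * 3 * 2 * 1
= 24


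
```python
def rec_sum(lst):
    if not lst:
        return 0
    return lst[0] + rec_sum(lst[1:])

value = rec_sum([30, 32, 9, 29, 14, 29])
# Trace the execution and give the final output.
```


rec_sum([30, 32, 9, 29, 14, 29])
= 30 + rec_sum([32, 9, 29, 14, 29])
= 30 + 32 + rec_sum([9, 29, 14, 29])
= 30 + 32 + 9 + rec_sum([29, 14, 29])
= 30 + 32 + 9 + 29 + rec_sum([14, 29])
= 30 + 32 + 9 + 29 + 14 + rec_sum([29])
= 30 + 32 + 9 + 29 + 14 + 29 + rec_sum([])
= 30 + 32 + 9 + 29 + 14 + 29 + 0
= 143


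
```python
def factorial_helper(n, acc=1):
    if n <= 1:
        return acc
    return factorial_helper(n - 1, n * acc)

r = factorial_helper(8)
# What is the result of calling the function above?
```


factorial_helper(8, 1)
= factorial_helper(7, 8 * 1) = factorial_helper(7, 8)
= factorial_helper(6, 7 * 8) = factorial_helper(6, 56)
= factorial_helper(5, 6 * 56) = factorial_helper(5, 336)
= factorial_helper(4, 5 * 336) = factorial_helper(4, 1680)
= factorial_helper(3, 4 * 1680) = factorial_helper(3, 6720)
= factorial_helper(2, 3 * 6720) = factorial_helper(2, 20160)
= factorial_helper(1, 2 * 20160) = factorial_helper(1, 40320)
n <= 1, return acc = 40320


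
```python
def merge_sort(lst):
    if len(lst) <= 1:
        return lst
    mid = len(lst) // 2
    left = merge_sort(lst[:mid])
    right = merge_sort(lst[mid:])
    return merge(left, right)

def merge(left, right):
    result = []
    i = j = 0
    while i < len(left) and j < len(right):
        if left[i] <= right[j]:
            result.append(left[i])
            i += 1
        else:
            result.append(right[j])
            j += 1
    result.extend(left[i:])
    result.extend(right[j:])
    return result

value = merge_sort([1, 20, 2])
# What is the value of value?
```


merge_sort([1, 20, 2])
Split into [1] and [20, 2]
Left sorted: [1]
Right sorted: [2, 20]
Merge [1] and [2, 20]
= [1, 2, 20]


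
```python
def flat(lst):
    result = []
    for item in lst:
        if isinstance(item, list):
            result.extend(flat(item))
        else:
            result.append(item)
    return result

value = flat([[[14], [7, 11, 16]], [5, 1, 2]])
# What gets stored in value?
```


flat([[[14], [7, 11, 16]], [5, 1, 2]])
Processing each element:
  [[14], [7, 11, 16]] is a list -> flat recursively -> [14, 7, 11, 16]
  [5, 1, 2] is a list -> flat recursively -> [5, 1, 2]
= [14, 7, 11, 16, 5, 1, 2]


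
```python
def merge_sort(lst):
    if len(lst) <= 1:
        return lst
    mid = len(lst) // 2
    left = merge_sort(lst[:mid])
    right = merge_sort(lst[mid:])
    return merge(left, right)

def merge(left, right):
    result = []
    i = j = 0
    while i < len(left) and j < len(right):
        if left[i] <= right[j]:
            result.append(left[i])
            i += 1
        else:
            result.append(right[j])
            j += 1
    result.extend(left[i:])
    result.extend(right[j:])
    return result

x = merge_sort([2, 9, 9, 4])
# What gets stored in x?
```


merge_sort([2, 9, 9, 4])
Split into [2, 9] and [9, 4]
Left sorted: [2, 9]
Right sorted: [4, 9]
Merge [2, 9] and [4, 9]
= [2, 4, 9, 9]


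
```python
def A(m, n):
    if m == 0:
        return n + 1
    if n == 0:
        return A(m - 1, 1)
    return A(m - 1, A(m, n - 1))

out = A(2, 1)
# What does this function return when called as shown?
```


A(2, 1)
= A(1, A(2, 0))
First compute A(2, 0) = 3
= A(1, 3)
= 5


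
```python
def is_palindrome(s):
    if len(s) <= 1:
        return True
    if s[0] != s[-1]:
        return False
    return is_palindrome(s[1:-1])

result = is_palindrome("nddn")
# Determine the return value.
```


is_palindrome("nddn")
"nddn": s[0]='n' == s[-1]='n' -> is_palindrome("dd")
"dd": s[0]='d' == s[-1]='d' -> is_palindrome("")
"": len <= 1 -> True
= True


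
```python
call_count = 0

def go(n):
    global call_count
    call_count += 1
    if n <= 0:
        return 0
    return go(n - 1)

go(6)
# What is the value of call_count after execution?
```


go(6) calls go(5) calls ... calls go(0)
Total calls: 6 + 1 (for base case) = 7


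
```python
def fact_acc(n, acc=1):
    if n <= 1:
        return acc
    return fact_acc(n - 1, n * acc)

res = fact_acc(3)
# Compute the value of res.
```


fact_acc(3, 1)
= fact_acc(2, 3 * 1) = fact_acc(2, 3)
= fact_acc(1, 2 * 3) = fact_acc(1, 6)
n <= 1, return acc = 6


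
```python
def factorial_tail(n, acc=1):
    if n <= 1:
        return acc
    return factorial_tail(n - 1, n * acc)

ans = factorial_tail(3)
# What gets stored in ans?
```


factorial_tail(3, 1)
= factorial_tail(2, 3 * 1) = factorial_tail(2, 3)
= factorial_tail(1, 2 * 3) = factorial_tail(1, 6)
n <= 1, return acc = 6


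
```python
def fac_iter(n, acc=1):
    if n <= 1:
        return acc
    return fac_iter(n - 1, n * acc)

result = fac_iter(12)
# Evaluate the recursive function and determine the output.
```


fac_iter(12, 1)
= fac_iter(11, 12 * 1) = fac_iter(11, 12)
= fac_iter(10, 11 * 12) = fac_iter(10, 132)
= fac_iter(9, 10 * 132) = fac_iter(9, 1320)
= fac_iter(8, 9 * 1320) = fac_iter(8, 11880)
= fac_iter(7, 8 * 11880) = fac_iter(7, 95040)
= fac_iter(6, 7 * 95040) = fac_iter(6, 665280)
= fac_iter(5, 6 * 665280) = fac_iter(5, 3991680)
= fac_iter(4, 5 * 3991680) = fac_iter(4, 19958400)
= fac_iter(3, 4 * 19958400) = fac_iter(3, 79833600)
= fac_iter(2, 3 * 79833600) = fac_iter(2, 239500800)
= fac_iter(1, 2 * 239500800) = fac_iter(1, 479001600)
n <= 1, return acc = 479001600


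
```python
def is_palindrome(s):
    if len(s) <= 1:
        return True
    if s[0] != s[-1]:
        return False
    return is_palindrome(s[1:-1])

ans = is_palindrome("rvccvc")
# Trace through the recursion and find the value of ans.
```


is_palindrome("rvccvc")
"rvccvc": s[0]='r' != s[-1]='c' -> False
= False


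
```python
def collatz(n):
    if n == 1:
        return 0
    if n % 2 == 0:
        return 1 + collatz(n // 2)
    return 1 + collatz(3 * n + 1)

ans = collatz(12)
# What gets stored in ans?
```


collatz(12)
12 is even -> collatz(6)
6 is even -> collatz(3)
3 is odd -> 3*3+1 = 10 -> collatz(10)
10 is even -> collatz(5)
5 is odd -> 3*5+1 = 16 -> collatz(16)
16 is even -> collatz(8)
8 is even -> collatz(4)
4 is even -> collatz(2)
2 is even -> collatz(1)
Reached 1 after 9 steps
= 9


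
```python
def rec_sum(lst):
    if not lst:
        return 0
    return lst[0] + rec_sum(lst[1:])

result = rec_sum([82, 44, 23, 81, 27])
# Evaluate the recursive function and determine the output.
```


rec_sum([82, 44, 23, 81, 27])
= 82 + rec_sum([44, 23, 81, 27])
= 82 + 44 + rec_sum([23, 81, 27])
= 82 + 44 + 23 + rec_sum([81, 27])
= 82 + 44 + 23 + 81 + rec_sum([27])
= 82 + 44 + 23 + 81 + 27 + rec_sum([])
= 82 + 44 + 23 + 81 + 27 + 0
= 257


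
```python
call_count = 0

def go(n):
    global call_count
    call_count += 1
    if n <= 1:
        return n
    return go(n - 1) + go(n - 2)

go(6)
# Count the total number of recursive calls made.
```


go(6) calls go(5) and go(4); each non-base call branches into two more.
Let C(k) = total number of calls made by go(k), including the call to go(k) itself.
Base cases: C(0) = 1, C(1) = 1
Recurrence: C(k) = 1 + C(k-1) + C(k-2)
  C(2) = 1 + C(1) + C(0) = 1 + 1 + 1 = 3
  C(3) = 1 + C(2) + C(1) = 1 + 3 + 1 = 5
  C(4) = 1 + C(3) + C(2) = 1 + 5 + 3 = 9
  C(5) = 1 + C(4) + C(3) = 1 + 9 + 5 = 15
  C(6) = 1 + C(5) + C(4) = 1 + 15 + 9 = 25
Total calls = C(6) = 25


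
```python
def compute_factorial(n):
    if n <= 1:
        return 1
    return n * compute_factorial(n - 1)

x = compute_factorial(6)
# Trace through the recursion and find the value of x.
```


compute_factorial(6)
= 6 * compute_factorial(5)
= 6 * 5 * compute_factorial(4)
= 6 * 5 * 4 * compute_factorial(3)
= 6 * 5 * 4 * 3 * compute_factorial(2)
= 6 * 5 * 4 * 3 * 2 * compute_factorial(1)
= 6 * 5 * 4 * 3 * 2 * 1
= 720


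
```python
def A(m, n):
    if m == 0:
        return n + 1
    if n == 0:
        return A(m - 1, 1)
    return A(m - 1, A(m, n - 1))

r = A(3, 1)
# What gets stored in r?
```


A(3, 1)
= A(2, A(3, 0))
First compute A(3, 0) = 5
= A(2, 5)
= 13


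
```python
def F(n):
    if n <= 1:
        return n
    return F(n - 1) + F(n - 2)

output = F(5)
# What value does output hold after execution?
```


F(5)
= F(4) + F(3)
= (F(3) + F(2)) + F(3)
Computing bottom-up: F(0)=0, F(1)=1, F(2)=1, F(3)=2, F(4)=3, F(5)=5
= 5


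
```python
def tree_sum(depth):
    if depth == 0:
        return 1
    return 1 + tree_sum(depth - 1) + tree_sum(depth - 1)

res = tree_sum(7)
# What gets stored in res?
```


tree_sum(7)
= 1 + tree_sum(6) + tree_sum(6)
= 1 + 2 * tree_sum(6)
tree_sum(k) = 2^(k+1) - 1
tree_sum(0) = 1
tree_sum(1) = 3
tree_sum(2) = 7
tree_sum(3) = 15
tree_sum(4) = 31
tree_sum(7) = 2^8 - 1 = 255


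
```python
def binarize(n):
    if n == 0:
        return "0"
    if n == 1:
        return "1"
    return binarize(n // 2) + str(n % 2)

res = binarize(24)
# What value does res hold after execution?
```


binarize(24)
= binarize(12) + "0"
= binarize(6) + "0" + "0"
= binarize(3) + "0" + "0" + "0"
= binarize(1) + "1" + "0" + "0" + "0"
= "1" + "1" + "0" + "0" + "0"
= "11000"


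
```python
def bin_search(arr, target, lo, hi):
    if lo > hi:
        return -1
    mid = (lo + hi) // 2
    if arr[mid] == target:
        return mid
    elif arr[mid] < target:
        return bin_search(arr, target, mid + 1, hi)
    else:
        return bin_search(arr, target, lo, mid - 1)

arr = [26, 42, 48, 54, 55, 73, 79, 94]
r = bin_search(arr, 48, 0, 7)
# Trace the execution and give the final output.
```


bin_search(arr, 48, 0, 7)
lo=0, hi=7, mid=3, arr[mid]=54
54 > 48, search left half
lo=0, hi=2, mid=1, arr[mid]=42
42 < 48, search right half
lo=2, hi=2, mid=2, arr[mid]=48
arr[2] == 48, found at index 2
= 2


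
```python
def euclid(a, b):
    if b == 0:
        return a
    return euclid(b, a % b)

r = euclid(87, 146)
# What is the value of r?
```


euclid(87, 146)
= euclid(146, 87 % 146) = euclid(146, 87)
= euclid(87, 146 % 87) = euclid(87, 59)
= euclid(59, 87 % 59) = euclid(59, 28)
= euclid(28, 59 % 28) = euclid(28, 3)
= euclid(3, 28 % 3) = euclid(3, 1)
= euclid(1, 3 % 1) = euclid(1, 0)
b == 0, return a = 1


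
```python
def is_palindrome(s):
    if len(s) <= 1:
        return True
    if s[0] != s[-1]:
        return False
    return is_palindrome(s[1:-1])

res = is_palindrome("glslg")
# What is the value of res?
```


is_palindrome("glslg")
"glslg": s[0]='g' == s[-1]='g' -> is_palindrome("lsl")
"lsl": s[0]='l' == s[-1]='l' -> is_palindrome("s")
"s": len <= 1 -> True
= True


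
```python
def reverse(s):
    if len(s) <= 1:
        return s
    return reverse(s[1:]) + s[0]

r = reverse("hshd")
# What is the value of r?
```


reverse("hshd")
= reverse("shd") + "h"
= reverse("hd") + "s" + "h"
= reverse("d") + "h" + "s" + "h"
= "d" + "h" + "s" + "h"
= "dhsh"


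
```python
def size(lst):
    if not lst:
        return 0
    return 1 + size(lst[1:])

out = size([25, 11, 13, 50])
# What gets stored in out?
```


size([25, 11, 13, 50])
= 1 + size([11, 13, 50])
= 1 + 1 + size([13, 50])
= 1 + 1 + 1 + size([50])
= 1 + 1 + 1 + 1 + size([])
= 1 + 1 + 1 + 1 + 0
= 4


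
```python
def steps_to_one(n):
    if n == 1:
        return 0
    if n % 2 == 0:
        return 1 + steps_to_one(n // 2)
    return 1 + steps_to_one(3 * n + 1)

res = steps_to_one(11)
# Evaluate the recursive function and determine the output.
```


steps_to_one(11)
11 is odd -> 3*11+1 = 34 -> steps_to_one(34)
34 is even -> steps_to_one(17)
17 is odd -> 3*17+1 = 52 -> steps_to_one(52)
52 is even -> steps_to_one(26)
26 is even -> steps_to_one(13)
13 is odd -> 3*13+1 = 40 -> steps_to_one(40)
40 is even -> steps_to_one(20)
20 is even -> steps_to_one(10)
10 is even -> steps_to_one(5)
5 is odd -> 3*5+1 = 16 -> steps_to_one(16)
16 is even -> steps_to_one(8)
8 is even -> steps_to_one(4)
4 is even -> steps_to_one(2)
2 is even -> steps_to_one(1)
Reached 1 after 14 steps
= 14


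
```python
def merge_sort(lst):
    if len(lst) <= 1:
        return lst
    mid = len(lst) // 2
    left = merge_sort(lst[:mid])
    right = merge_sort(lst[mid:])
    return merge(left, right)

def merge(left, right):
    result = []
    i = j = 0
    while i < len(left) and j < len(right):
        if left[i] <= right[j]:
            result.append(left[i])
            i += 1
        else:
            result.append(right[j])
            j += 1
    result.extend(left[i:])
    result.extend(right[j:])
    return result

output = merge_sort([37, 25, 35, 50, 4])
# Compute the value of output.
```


merge_sort([37, 25, 35, 50, 4])
Split into [37, 25] and [35, 50, 4]
Left sorted: [25, 37]
Right sorted: [4, 35, 50]
Merge [25, 37] and [4, 35, 50]
= [4, 25, 35, 37, 50]


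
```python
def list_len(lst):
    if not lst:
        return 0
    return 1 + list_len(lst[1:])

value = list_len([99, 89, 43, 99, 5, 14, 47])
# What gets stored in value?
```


list_len([99, 89, 43, 99, 5, 14, 47])
= 1 + list_len([89, 43, 99, 5, 14, 47])
= 1 + 1 + list_len([43, 99, 5, 14, 47])
= 1 + 1 + 1 + list_len([99, 5, 14, 47])
= 1 + 1 + 1 + 1 + list_len([5, 14, 47])
= 1 + 1 + 1 + 1 + 1 + list_len([14, 47])
= 1 + 1 + 1 + 1 + 1 + 1 + list_len([47])
= 1 + 1 + 1 + 1 + 1 + 1 + 1 + list_len([])
= 1 + 1 + 1 + 1 + 1 + 1 + 1 + 0
= 7


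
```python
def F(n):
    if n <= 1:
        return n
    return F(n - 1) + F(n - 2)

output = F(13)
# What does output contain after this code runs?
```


F(13)
= F(12) + F(11)
= (F(11) + F(10)) + F(11)
Computing bottom-up: F(0)=0, F(1)=1, F(2)=1, F(3)=2, F(4)=3, F(5)=5, F(6)=8, F(7)=13, F(8)=21, F(9)=34, F(10)=55, F(11)=89, F(12)=144, F(13)=233
= 233


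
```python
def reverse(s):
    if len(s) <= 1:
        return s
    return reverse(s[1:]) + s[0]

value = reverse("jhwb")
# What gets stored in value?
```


reverse("jhwb")
= reverse("hwb") + "j"
= reverse("wb") + "h" + "j"
= reverse("b") + "w" + "h" + "j"
= "b" + "w" + "h" + "j"
= "bwhj"


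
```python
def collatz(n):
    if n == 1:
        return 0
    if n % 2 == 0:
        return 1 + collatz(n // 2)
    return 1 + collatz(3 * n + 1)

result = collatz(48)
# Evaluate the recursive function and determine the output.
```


collatz(48)
48 is even -> collatz(24)
24 is even -> collatz(12)
12 is even -> collatz(6)
6 is even -> collatz(3)
3 is odd -> 3*3+1 = 10 -> collatz(10)
10 is even -> collatz(5)
5 is odd -> 3*5+1 = 16 -> collatz(16)
16 is even -> collatz(8)
8 is even -> collatz(4)
4 is even -> collatz(2)
2 is even -> collatz(1)
Reached 1 after 11 steps
= 11


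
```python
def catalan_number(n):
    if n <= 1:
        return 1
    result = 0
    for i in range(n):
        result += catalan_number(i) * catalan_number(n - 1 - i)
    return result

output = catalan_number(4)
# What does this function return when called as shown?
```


catalan_number(4)
= sum of catalan_number(i) * catalan_number(4-1-i) for i in 0..3
First compute sub-values bottom-up:
  catalan_number(0) = 1, catalan_number(1) = 1
  catalan_number(2) = 1*1 + 1*1 = 2
  catalan_number(3) = 1*2 + 1*1 + 2*1 = 5
Now catalan_number(4):
  catalan_number(0)*catalan_number(3) = 1*5 = 5
  catalan_number(1)*catalan_number(2) = 1*2 = 2
  catalan_number(2)*catalan_number(1) = 2*1 = 2
  catalan_number(3)*catalan_number(0) = 5*1 = 5
= 5 + 2 + 2 + 5
= 14


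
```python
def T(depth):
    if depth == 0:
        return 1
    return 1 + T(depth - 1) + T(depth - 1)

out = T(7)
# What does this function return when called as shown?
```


T(7)
= 1 + T(6) + T(6)
= 1 + 2 * T(6)
T(k) = 2^(k+1) - 1
T(0) = 1
T(1) = 3
T(2) = 7
T(3) = 15
T(4) = 31
T(7) = 2^8 - 1 = 255


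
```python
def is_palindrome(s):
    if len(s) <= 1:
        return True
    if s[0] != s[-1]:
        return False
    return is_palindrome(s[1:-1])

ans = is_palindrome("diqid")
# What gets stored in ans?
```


is_palindrome("diqid")
"diqid": s[0]='d' == s[-1]='d' -> is_palindrome("iqi")
"iqi": s[0]='i' == s[-1]='i' -> is_palindrome("q")
"q": len <= 1 -> True
= True


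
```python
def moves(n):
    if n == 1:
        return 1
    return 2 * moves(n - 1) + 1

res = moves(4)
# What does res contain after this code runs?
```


moves(4)
= 2 * moves(3) + 1
= 2 * (2 * moves(2) + 1) + 1
= 2 * (2 * (2 * moves(1) + 1) + 1) + 1
Now compute bottom-up:
moves(1) = 1
moves(2) = 2 * 1 + 1 = 3
moves(3) = 2 * 3 + 1 = 7
moves(4) = 2 * 7 + 1 = 15
= 15


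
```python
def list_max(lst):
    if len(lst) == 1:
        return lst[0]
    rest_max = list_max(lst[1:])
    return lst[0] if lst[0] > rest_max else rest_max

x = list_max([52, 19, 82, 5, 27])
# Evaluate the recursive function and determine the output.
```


list_max([52, 19, 82, 5, 27])
= compare 52 with list_max([19, 82, 5, 27])
= compare 19 with list_max([82, 5, 27])
= compare 82 with list_max([5, 27])
= compare 5 with list_max([27])
Base: list_max([27]) = 27
compare 5 with 27: max = 27
compare 82 with 27: max = 82
compare 19 with 82: max = 82
compare 52 with 82: max = 82
= 82


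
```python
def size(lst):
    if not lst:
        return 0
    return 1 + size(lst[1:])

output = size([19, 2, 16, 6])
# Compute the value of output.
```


size([19, 2, 16, 6])
= 1 + size([2, 16, 6])
= 1 + 1 + size([16, 6])
= 1 + 1 + 1 + size([6])
= 1 + 1 + 1 + 1 + size([])
= 1 + 1 + 1 + 1 + 0
= 4


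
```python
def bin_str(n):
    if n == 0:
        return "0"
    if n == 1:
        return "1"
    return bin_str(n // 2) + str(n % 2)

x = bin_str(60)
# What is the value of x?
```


bin_str(60)
= bin_str(30) + "0"
= bin_str(15) + "0" + "0"
= bin_str(7) + "1" + "0" + "0"
= bin_str(3) + "1" + "1" + "0" + "0"
= bin_str(1) + "1" + "1" + "1" + "0" + "0"
= "1" + "1" + "1" + "1" + "0" + "0"
= "111100"


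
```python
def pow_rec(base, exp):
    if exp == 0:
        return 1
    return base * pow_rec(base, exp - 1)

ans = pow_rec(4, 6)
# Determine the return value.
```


pow_rec(4, 6)
= 4 * pow_rec(4, 5)
= 4 * 4 * pow_rec(4, 4)
= 4 * 4 * 4 * pow_rec(4, 3)
= 4 * 4 * 4 * 4 * pow_rec(4, 2)
= 4 * 4 * 4 * 4 * 4 * pow_rec(4, 1)
= 4 * 4 * 4 * 4 * 4 * 4 * pow_rec(4, 0)
= 4 * 4 * 4 * 4 * 4 * 4 * 1
= 4096


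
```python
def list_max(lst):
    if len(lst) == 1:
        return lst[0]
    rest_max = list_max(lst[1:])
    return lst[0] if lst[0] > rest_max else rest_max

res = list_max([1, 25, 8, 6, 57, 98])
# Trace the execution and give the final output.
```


list_max([1, 25, 8, 6, 57, 98])
= compare 1 with list_max([25, 8, 6, 57, 98])
= compare 25 with list_max([8, 6, 57, 98])
= compare 8 with list_max([6, 57, 98])
= compare 6 with list_max([57, 98])
= compare 57 with list_max([98])
Base: list_max([98]) = 98
compare 57 with 98: max = 98
compare 6 with 98: max = 98
compare 8 with 98: max = 98
compare 25 with 98: max = 98
compare 1 with 98: max = 98
= 98


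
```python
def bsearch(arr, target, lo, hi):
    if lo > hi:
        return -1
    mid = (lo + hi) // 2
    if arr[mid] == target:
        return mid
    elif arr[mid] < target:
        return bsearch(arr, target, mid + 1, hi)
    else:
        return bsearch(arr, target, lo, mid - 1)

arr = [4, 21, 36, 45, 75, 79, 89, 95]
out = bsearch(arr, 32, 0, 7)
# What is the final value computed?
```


bsearch(arr, 32, 0, 7)
lo=0, hi=7, mid=3, arr[mid]=45
45 > 32, search left half
lo=0, hi=2, mid=1, arr[mid]=21
21 < 32, search right half
lo=2, hi=2, mid=2, arr[mid]=36
36 > 32, search left half
lo > hi, target not found, return -1
= -1


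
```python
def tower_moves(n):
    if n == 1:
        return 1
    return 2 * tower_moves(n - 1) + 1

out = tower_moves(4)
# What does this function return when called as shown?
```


tower_moves(4)
= 2 * tower_moves(3) + 1
= 2 * (2 * tower_moves(2) + 1) + 1
= 2 * (2 * (2 * tower_moves(1) + 1) + 1) + 1
Now compute bottom-up:
tower_moves(1) = 1
tower_moves(2) = 2 * 1 + 1 = 3
tower_moves(3) = 2 * 3 + 1 = 7
tower_moves(4) = 2 * 7 + 1 = 15
= 15


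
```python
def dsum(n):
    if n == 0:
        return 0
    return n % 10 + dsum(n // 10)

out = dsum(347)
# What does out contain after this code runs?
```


dsum(347)
= 7 + dsum(34)
= 7 + 4 + dsum(3)
= 7 + 4 + 3 + dsum(0)
= 7 + 4 + 3 + 0
= 14


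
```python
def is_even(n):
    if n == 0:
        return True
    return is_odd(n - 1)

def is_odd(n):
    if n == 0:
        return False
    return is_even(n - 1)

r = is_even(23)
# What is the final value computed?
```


is_even(23)
= is_odd(22)
= is_even(21)
= is_odd(20)
= is_even(19)
= is_odd(18)
= is_even(17)
= is_odd(16)
= is_even(15)
= is_odd(14)
= is_even(13)
= is_odd(12)
= is_even(11)
= is_odd(10)
= is_even(9)
= is_odd(8)
= is_even(7)
= is_odd(6)
= is_even(5)
= is_odd(4)
= is_even(3)
= is_odd(2)
= is_even(1)
= is_odd(0)
n == 0: return False
= False


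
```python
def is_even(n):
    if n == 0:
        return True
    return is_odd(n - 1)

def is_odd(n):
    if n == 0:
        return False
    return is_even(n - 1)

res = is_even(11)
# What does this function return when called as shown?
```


is_even(11)
= is_odd(10)
= is_even(9)
= is_odd(8)
= is_even(7)
= is_odd(6)
= is_even(5)
= is_odd(4)
= is_even(3)
= is_odd(2)
= is_even(1)
= is_odd(0)
n == 0: return False
= False


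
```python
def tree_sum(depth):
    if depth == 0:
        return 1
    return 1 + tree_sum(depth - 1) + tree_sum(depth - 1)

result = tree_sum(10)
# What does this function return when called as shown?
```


tree_sum(10)
= 1 + tree_sum(9) + tree_sum(9)
= 1 + 2 * tree_sum(9)
tree_sum(k) = 2^(k+1) - 1
tree_sum(0) = 1
tree_sum(1) = 3
tree_sum(2) = 7
tree_sum(3) = 15
tree_sum(4) = 31
tree_sum(10) = 2^11 - 1 = 2047


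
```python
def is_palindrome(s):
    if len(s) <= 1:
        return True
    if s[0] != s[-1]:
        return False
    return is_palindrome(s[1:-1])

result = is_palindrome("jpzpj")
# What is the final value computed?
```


is_palindrome("jpzpj")
"jpzpj": s[0]='j' == s[-1]='j' -> is_palindrome("pzp")
"pzp": s[0]='p' == s[-1]='p' -> is_palindrome("z")
"z": len <= 1 -> True
= True


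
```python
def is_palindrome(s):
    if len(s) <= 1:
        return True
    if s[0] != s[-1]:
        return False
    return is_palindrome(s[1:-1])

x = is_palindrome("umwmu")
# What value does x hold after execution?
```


is_palindrome("umwmu")
"umwmu": s[0]='u' == s[-1]='u' -> is_palindrome("mwm")
"mwm": s[0]='m' == s[-1]='m' -> is_palindrome("w")
"w": len <= 1 -> True
= True


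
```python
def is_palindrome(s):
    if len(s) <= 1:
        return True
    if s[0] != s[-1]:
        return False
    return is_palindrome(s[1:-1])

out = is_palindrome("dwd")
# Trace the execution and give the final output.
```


is_palindrome("dwd")
"dwd": s[0]='d' == s[-1]='d' -> is_palindrome("w")
"w": len <= 1 -> True
= True


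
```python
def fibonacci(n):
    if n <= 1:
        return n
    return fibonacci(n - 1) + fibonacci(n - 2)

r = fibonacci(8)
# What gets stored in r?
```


fibonacci(8)
= fibonacci(7) + fibonacci(6)
= (fibonacci(6) + fibonacci(5)) + fibonacci(6)
Computing bottom-up: fibonacci(0)=0, fibonacci(1)=1, fibonacci(2)=1, fibonacci(3)=2, fibonacci(4)=3, fibonacci(5)=5, fibonacci(6)=8, fibonacci(7)=13, fibonacci(8)=21
= 21


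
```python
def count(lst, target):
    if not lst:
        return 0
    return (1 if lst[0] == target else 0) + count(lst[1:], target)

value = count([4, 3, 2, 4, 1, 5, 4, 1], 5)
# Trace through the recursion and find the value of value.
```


count([4, 3, 2, 4, 1, 5, 4, 1], 5)
lst[0]=4 != 5: 0 + count([3, 2, 4, 1, 5, 4, 1], 5)
lst[0]=3 != 5: 0 + count([2, 4, 1, 5, 4, 1], 5)
lst[0]=2 != 5: 0 + count([4, 1, 5, 4, 1], 5)
lst[0]=4 != 5: 0 + count([1, 5, 4, 1], 5)
lst[0]=1 != 5: 0 + count([5, 4, 1], 5)
lst[0]=5 == 5: 1 + count([4, 1], 5)
lst[0]=4 != 5: 0 + count([1], 5)
lst[0]=1 != 5: 0 + count([], 5)
= 1


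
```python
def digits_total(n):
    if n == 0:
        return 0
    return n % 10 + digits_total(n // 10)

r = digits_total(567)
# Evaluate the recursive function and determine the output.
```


digits_total(567)
= 7 + digits_total(56)
= 7 + 6 + digits_total(5)
= 7 + 6 + 5 + digits_total(0)
= 7 + 6 + 5 + 0
= 18


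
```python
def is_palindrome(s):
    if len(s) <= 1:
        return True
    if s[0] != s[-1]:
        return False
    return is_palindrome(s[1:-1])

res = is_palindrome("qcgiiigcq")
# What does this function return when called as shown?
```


is_palindrome("qcgiiigcq")
"qcgiiigcq": s[0]='q' == s[-1]='q' -> is_palindrome("cgiiigc")
"cgiiigc": s[0]='c' == s[-1]='c' -> is_palindrome("giiig")
"giiig": s[0]='g' == s[-1]='g' -> is_palindrome("iii")
"iii": s[0]='i' == s[-1]='i' -> is_palindrome("i")
"i": len <= 1 -> True
= True


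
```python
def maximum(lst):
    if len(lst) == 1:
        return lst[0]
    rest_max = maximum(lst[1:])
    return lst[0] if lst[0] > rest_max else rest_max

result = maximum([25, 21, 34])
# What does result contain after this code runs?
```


maximum([25, 21, 34])
= compare 25 with maximum([21, 34])
= compare 21 with maximum([34])
Base: maximum([34]) = 34
compare 21 with 34: max = 34
compare 25 with 34: max = 34
= 34


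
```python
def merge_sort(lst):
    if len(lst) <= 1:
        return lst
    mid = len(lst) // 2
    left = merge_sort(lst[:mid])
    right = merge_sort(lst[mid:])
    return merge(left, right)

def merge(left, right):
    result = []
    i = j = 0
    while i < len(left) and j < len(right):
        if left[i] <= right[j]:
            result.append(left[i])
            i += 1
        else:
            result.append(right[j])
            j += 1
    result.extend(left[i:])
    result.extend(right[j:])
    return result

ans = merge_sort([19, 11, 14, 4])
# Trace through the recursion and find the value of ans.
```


merge_sort([19, 11, 14, 4])
Split into [19, 11] and [14, 4]
Left sorted: [11, 19]
Right sorted: [4, 14]
Merge [11, 19] and [4, 14]
= [4, 11, 14, 19]


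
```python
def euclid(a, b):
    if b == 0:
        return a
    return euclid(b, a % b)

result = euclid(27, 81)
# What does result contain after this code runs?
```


euclid(27, 81)
= euclid(81, 27 % 81) = euclid(81, 27)
= euclid(27, 81 % 27) = euclid(27, 0)
b == 0, return a = 27


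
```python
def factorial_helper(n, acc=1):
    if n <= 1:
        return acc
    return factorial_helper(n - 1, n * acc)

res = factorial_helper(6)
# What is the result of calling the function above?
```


factorial_helper(6, 1)
= factorial_helper(5, 6 * 1) = factorial_helper(5, 6)
= factorial_helper(4, 5 * 6) = factorial_helper(4, 30)
= factorial_helper(3, 4 * 30) = factorial_helper(3, 120)
= factorial_helper(2, 3 * 120) = factorial_helper(2, 360)
= factorial_helper(1, 2 * 360) = factorial_helper(1, 720)
n <= 1, return acc = 720


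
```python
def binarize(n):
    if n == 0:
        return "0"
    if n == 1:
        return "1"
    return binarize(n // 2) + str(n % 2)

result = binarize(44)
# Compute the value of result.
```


binarize(44)
= binarize(22) + "0"
= binarize(11) + "0" + "0"
= binarize(5) + "1" + "0" + "0"
= binarize(2) + "1" + "1" + "0" + "0"
= binarize(1) + "0" + "1" + "1" + "0" + "0"
= "1" + "0" + "1" + "1" + "0" + "0"
= "101100"


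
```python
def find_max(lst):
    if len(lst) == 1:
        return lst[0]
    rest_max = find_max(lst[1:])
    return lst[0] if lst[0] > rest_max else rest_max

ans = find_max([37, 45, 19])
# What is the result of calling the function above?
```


find_max([37, 45, 19])
= compare 37 with find_max([45, 19])
= compare 45 with find_max([19])
Base: find_max([19]) = 19
compare 45 with 19: max = 45
compare 37 with 45: max = 45
= 45


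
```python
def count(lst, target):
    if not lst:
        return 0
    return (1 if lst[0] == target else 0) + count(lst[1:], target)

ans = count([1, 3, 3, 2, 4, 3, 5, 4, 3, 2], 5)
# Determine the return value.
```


count([1, 3, 3, 2, 4, 3, 5, 4, 3, 2], 5)
lst[0]=1 != 5: 0 + count([3, 3, 2, 4, 3, 5, 4, 3, 2], 5)
lst[0]=3 != 5: 0 + count([3, 2, 4, 3, 5, 4, 3, 2], 5)
lst[0]=3 != 5: 0 + count([2, 4, 3, 5, 4, 3, 2], 5)
lst[0]=2 != 5: 0 + count([4, 3, 5, 4, 3, 2], 5)
lst[0]=4 != 5: 0 + count([3, 5, 4, 3, 2], 5)
lst[0]=3 != 5: 0 + count([5, 4, 3, 2], 5)
lst[0]=5 == 5: 1 + count([4, 3, 2], 5)
lst[0]=4 != 5: 0 + count([3, 2], 5)
lst[0]=3 != 5: 0 + count([2], 5)
lst[0]=2 != 5: 0 + count([], 5)
= 1


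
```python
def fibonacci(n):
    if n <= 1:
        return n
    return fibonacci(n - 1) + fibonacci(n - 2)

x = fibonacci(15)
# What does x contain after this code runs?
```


fibonacci(15)
= fibonacci(14) + fibonacci(13)
= (fibonacci(13) + fibonacci(12)) + fibonacci(13)
Computing bottom-up: fibonacci(0)=0, fibonacci(1)=1, fibonacci(2)=1, fibonacci(3)=2, fibonacci(4)=3, fibonacci(5)=5, fibonacci(6)=8, fibonacci(7)=13, fibonacci(8)=21, fibonacci(9)=34, fibonacci(10)=55, fibonacci(11)=89, fibonacci(12)=144, fibonacci(13)=233, fibonacci(14)=377, fibonacci(15)=610
= 610


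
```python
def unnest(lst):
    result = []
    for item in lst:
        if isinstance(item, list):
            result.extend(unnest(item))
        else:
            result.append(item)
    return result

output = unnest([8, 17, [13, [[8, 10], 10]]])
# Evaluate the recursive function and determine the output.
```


unnest([8, 17, [13, [[8, 10], 10]]])
Processing each element:
  8 is not a list -> append 8
  17 is not a list -> append 17
  [13, [[8, 10], 10]] is a list -> unnest recursively -> [13, 8, 10, 10]
= [8, 17, 13, 8, 10, 10]


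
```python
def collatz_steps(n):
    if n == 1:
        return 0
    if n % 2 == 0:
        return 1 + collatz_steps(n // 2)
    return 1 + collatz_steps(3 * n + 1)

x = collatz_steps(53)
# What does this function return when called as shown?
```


collatz_steps(53)
53 is odd -> 3*53+1 = 160 -> collatz_steps(160)
160 is even -> collatz_steps(80)
80 is even -> collatz_steps(40)
40 is even -> collatz_steps(20)
20 is even -> collatz_steps(10)
10 is even -> collatz_steps(5)
5 is odd -> 3*5+1 = 16 -> collatz_steps(16)
16 is even -> collatz_steps(8)
8 is even -> collatz_steps(4)
4 is even -> collatz_steps(2)
2 is even -> collatz_steps(1)
Reached 1 after 11 steps
= 11


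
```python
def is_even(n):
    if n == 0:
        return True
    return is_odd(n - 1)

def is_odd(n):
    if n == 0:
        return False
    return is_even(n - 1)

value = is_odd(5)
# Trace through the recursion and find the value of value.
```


is_odd(5)
= is_even(4)
= is_odd(3)
= is_even(2)
= is_odd(1)
= is_even(0)
n == 0: return True
= True


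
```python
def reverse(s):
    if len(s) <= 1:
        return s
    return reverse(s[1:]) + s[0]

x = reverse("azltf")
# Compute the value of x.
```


reverse("azltf")
= reverse("zltf") + "a"
= reverse("ltf") + "z" + "a"
= reverse("tf") + "l" + "z" + "a"
= reverse("f") + "t" + "l" + "z" + "a"
= "f" + "t" + "l" + "z" + "a"
= "ftlza"


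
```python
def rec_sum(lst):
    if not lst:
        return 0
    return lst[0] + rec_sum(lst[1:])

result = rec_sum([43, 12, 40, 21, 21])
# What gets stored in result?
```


rec_sum([43, 12, 40, 21, 21])
= 43 + rec_sum([12, 40, 21, 21])
= 43 + 12 + rec_sum([40, 21, 21])
= 43 + 12 + 40 + rec_sum([21, 21])
= 43 + 12 + 40 + 21 + rec_sum([21])
= 43 + 12 + 40 + 21 + 21 + rec_sum([])
= 43 + 12 + 40 + 21 + 21 + 0
= 137


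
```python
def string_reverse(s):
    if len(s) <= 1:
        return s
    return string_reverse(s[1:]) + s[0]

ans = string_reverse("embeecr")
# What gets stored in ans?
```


string_reverse("embeecr")
= string_reverse("mbeecr") + "e"
= string_reverse("beecr") + "m" + "e"
= string_reverse("eecr") + "b" + "m" + "e"
= string_reverse("ecr") + "e" + "b" + "m" + "e"
= string_reverse("cr") + "e" + "e" + "b" + "m" + "e"
= string_reverse("r") + "c" + "e" + "e" + "b" + "m" + "e"
= "r" + "c" + "e" + "e" + "b" + "m" + "e"
= "rceebme"


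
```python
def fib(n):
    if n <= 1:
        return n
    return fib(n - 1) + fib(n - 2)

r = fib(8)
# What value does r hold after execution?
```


fib(8)
= fib(7) + fib(6)
= (fib(6) + fib(5)) + fib(6)
Computing bottom-up: fib(0)=0, fib(1)=1, fib(2)=1, fib(3)=2, fib(4)=3, fib(5)=5, fib(6)=8, fib(7)=13, fib(8)=21
= 21


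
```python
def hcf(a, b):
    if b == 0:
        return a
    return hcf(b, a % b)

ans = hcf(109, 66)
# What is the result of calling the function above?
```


hcf(109, 66)
= hcf(66, 109 % 66) = hcf(66, 43)
= hcf(43, 66 % 43) = hcf(43, 23)
= hcf(23, 43 % 23) = hcf(23, 20)
= hcf(20, 23 % 20) = hcf(20, 3)
= hcf(3, 20 % 3) = hcf(3, 2)
= hcf(2, 3 % 2) = hcf(2, 1)
= hcf(1, 2 % 1) = hcf(1, 0)
b == 0, return a = 1
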